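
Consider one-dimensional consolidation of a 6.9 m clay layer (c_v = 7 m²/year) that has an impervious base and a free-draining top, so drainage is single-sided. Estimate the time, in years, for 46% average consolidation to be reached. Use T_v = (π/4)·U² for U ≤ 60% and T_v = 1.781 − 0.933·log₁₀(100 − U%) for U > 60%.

t ≈ 1.13 years

Drainage path length: H_d = H = 6.9 m (single drainage).
U ≤ 60%: T_v = (π/4)·U² = (π/4)×0.46² = 0.16619.
t = T_v·H_d²/c_v = 0.16619×6.9²/7 = 1.13 years.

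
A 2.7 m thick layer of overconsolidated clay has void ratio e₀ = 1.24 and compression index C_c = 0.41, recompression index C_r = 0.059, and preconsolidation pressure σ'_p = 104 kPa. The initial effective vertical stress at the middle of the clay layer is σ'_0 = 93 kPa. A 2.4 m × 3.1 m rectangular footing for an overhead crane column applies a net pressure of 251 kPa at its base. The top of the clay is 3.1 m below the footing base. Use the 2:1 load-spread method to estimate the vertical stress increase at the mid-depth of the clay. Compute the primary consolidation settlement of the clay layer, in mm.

S_c ≈ 49.9 mm

Mid-depth of clay below the footing base: z = 3.1 + 2.7/2 = 4.45 m.
Stress increase at mid-clay by the 2:1 spreading method:
Δσ = qBL/((B+z)(L+z)) = 251×2.4×3.1/((2.4+4.45)(3.1+4.45)) = 36.108 kPa
Final effective stress: σ'_f = 93 + 36.108 = 129.11 kPa.
σ'_f = 129.11 > σ'_p = 104 kPa, so the stress path crosses the preconsolidation pressure — recompression up to σ'_p, then virgin compression beyond:
S_c = H/(1+e₀)·[C_r·log₁₀(σ'_p/σ'_0) + C_c·log₁₀(σ'_f/σ'_p)]
    = 2.7/2.24 × [0.059×log₁₀(104/93) + 0.41×log₁₀(129.11/104)]
    = 1.2054 × [0.0028645 + 0.03851] = 0.04987 m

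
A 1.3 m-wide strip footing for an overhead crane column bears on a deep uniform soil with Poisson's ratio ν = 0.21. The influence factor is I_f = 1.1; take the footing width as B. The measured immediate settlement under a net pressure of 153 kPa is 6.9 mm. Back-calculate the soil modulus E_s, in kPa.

E_s ≈ 30300 kPa

S_e = q·B·(1−ν²)/E_s · I_f  ⇒  E_s = q·B·(1−ν²)·I_f / S_e.
E_s = 153 × 1.3 × 0.9559 × 1.1 / 0.0069 = 30310 kPa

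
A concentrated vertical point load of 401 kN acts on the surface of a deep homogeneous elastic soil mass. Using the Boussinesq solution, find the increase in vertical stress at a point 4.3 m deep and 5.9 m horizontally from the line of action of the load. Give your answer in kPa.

Δσ_z ≈ 0.734 kPa

Boussinesq vertical stress below a point load on an elastic half-space:
Δσ_z = 3P/(2πz²) · [1 + (r/z)²]^(−5/2)
r/z = 5.9/4.3 = 1.3721; [1+(r/z)²]^(−5/2) = 0.07088.
Δσ_z = 3×401/(2π×4.3²) × 0.07088 = 10.355 × 0.07088 = 0.734 kPa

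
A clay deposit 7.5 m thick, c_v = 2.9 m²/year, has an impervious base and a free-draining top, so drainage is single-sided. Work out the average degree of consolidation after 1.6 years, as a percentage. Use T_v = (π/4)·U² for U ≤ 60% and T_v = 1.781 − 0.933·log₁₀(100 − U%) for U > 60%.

Drainage path length: H_d = H = 7.5 m (single drainage).
T_v = c_v·t/H_d² = 2.9×1.6/7.5² = 0.082489.
T_v = 0.082489 corresponds to the U ≤ 60% branch:
U = √(4T_v/π) = 0.3241

U ≈ 32.4 %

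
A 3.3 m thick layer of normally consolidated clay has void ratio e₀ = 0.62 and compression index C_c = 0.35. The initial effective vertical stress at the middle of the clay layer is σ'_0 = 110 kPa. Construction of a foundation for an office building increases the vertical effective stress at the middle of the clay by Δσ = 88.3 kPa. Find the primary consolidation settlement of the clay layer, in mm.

Final effective stress: σ'_f = σ'_0 + Δσ = 110 + 88.3 = 198.3 kPa.
Normally consolidated clay, so the full stress increment lies on the virgin compression line:
S_c = C_c·H/(1+e₀)·log₁₀(σ'_f/σ'_0) = 0.35×3.3/(1+0.62)×log₁₀(198.3/110)
    = 0.71296 × 0.25593 = 0.1825 m

S_c ≈ 182 mm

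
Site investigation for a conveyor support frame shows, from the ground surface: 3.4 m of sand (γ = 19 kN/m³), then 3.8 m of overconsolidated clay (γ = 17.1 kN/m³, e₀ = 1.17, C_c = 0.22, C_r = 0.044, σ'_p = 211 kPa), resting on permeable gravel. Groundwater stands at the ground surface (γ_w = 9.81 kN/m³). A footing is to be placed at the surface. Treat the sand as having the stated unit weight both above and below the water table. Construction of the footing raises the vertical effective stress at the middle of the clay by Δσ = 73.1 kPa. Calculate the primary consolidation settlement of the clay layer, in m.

S_c ≈ 0.0322 m

Mid-depth of clay below the ground surface: z = 3.4 + 3.8/2 = 5.3 m.
Total vertical stress at mid-clay: σ_v = 19×3.4 + 17.1×1.9 = 97.09 kPa.
Pore pressure: u = 9.81×(5.3 − 0) = 51.993 kPa.
Initial effective stress: σ'_0 = σ_v − u = 97.09 − 51.993 = 45.097 kPa.
Final effective stress: σ'_f = 45.097 + 73.1 = 118.2 kPa.
σ'_f = 118.2 ≤ σ'_p = 211 kPa, so the clay remains overconsolidated and only the recompression index applies:
S_c = C_r·H/(1+e₀)·log₁₀(σ'_f/σ'_0) = 0.044×3.8/2.17×log₁₀(118.2/45.097)
    = 0.077053 × 0.41847 = 0.03224 m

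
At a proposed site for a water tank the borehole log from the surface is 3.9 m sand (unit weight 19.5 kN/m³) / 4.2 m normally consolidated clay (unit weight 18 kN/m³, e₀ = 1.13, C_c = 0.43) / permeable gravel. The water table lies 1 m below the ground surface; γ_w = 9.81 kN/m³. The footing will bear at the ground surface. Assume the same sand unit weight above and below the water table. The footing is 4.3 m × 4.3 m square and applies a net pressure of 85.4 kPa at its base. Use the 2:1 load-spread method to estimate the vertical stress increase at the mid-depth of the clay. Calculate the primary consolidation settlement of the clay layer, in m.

Mid-depth of clay below the ground surface: z = 3.9 + 4.2/2 = 6 m.
Total vertical stress at mid-clay: σ_v = 19.5×3.9 + 18×2.1 = 113.85 kPa.
Pore pressure: u = 9.81×(6 − 1) = 49.05 kPa.
Initial effective stress: σ'_0 = σ_v − u = 113.85 − 49.05 = 64.8 kPa.
Stress increase at mid-clay by the 2:1 spreading method:
Δσ = qBL/((B+z)(L+z)) = 85.4×4.3×4.3/((4.3+6)(4.3+6)) = 14.884 kPa
Final effective stress: σ'_f = σ'_0 + Δσ = 64.8 + 14.884 = 79.684 kPa.
Normally consolidated clay, so the full stress increment lies on the virgin compression line:
S_c = C_c·H/(1+e₀)·log₁₀(σ'_f/σ'_0) = 0.43×4.2/(1+1.13)×log₁₀(79.684/64.8)
    = 0.84789 × 0.089796 = 0.07614 m

S_c ≈ 0.0761 m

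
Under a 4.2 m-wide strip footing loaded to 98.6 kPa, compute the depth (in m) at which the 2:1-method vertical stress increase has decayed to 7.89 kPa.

z ≈ 48.3 m

2:1 spreading — at depth z the loaded area has grown by z in each plan dimension:
qB/(B+z) = Δσ_z ⇒ z = qB/Δσ_z − B = 98.6×4.2/7.89 − 4.2 = 48.29 m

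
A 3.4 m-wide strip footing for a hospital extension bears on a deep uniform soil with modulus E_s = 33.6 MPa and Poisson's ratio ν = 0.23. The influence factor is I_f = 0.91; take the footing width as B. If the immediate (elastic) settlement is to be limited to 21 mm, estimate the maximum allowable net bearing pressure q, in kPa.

q ≈ 241 kPa

E_s = 33.6 MPa = 33600 kPa.
S_e = q·B·(1−ν²)/E_s · I_f  ⇒  q = S_e·E_s / (B·(1−ν²)·I_f).
q = 0.021 × 33600 / (3.4 × 0.9471 × 0.91) = 240.8 kPa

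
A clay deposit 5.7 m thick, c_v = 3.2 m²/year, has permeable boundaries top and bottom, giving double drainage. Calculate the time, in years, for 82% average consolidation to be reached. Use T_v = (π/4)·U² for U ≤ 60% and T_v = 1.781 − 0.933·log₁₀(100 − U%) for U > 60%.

Drainage path length: H_d = H/2 = 2.85 m (double drainage).
U > 60%: T_v = 1.781 − 0.933·log₁₀(100 − 82) = 0.60983.
t = T_v·H_d²/c_v = 0.60983×2.85²/3.2 = 1.548 years.

t ≈ 1.55 years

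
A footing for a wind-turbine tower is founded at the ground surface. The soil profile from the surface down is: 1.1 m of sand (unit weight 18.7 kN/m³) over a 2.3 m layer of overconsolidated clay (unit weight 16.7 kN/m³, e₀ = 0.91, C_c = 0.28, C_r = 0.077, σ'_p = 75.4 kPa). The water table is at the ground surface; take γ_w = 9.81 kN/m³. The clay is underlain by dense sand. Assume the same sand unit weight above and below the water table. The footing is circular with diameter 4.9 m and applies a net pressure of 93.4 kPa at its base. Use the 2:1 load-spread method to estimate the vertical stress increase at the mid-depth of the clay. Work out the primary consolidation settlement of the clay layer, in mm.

S_c ≈ 50.2 mm

Mid-depth of clay below the ground surface: z = 1.1 + 2.3/2 = 2.25 m.
Total vertical stress at mid-clay: σ_v = 18.7×1.1 + 16.7×1.15 = 39.775 kPa.
Pore pressure: u = 9.81×(2.25 − 0) = 22.073 kPa.
Initial effective stress: σ'_0 = σ_v − u = 39.775 − 22.073 = 17.702 kPa.
Stress increase at mid-clay by the 2:1 spreading method:
Δσ ≈ qD²/(D+z)² = 93.4×4.9²/(4.9+2.25)² = 43.866 kPa
Final effective stress: σ'_f = 17.702 + 43.866 = 61.568 kPa.
σ'_f = 61.568 ≤ σ'_p = 75.4 kPa, so the clay remains overconsolidated and only the recompression index applies:
S_c = C_r·H/(1+e₀)·log₁₀(σ'_f/σ'_0) = 0.077×2.3/1.91×log₁₀(61.568/17.702)
    = 0.092723 × 0.54133 = 0.05019 m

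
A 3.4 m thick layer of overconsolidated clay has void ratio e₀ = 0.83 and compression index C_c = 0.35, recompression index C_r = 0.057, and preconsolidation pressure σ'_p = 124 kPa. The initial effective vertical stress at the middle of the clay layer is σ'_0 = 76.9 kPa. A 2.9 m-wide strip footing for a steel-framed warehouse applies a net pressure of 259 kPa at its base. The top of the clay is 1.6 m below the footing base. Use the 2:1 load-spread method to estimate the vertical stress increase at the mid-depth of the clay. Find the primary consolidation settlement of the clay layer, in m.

S_c ≈ 0.154 m

Mid-depth of clay below the footing base: z = 1.6 + 3.4/2 = 3.3 m.
Stress increase at mid-clay by the 2:1 spreading method:
Δσ = qB/(B+z) = 259×2.9/(2.9+3.3) = 121.15 kPa
Final effective stress: σ'_f = 76.9 + 121.15 = 198.05 kPa.
σ'_f = 198.05 > σ'_p = 124 kPa, so the stress path crosses the preconsolidation pressure — recompression up to σ'_p, then virgin compression beyond:
S_c = H/(1+e₀)·[C_r·log₁₀(σ'_p/σ'_0) + C_c·log₁₀(σ'_f/σ'_p)]
    = 3.4/1.83 × [0.057×log₁₀(124/76.9) + 0.35×log₁₀(198.05/124)]
    = 1.8579 × [0.011827 + 0.071174] = 0.1542 m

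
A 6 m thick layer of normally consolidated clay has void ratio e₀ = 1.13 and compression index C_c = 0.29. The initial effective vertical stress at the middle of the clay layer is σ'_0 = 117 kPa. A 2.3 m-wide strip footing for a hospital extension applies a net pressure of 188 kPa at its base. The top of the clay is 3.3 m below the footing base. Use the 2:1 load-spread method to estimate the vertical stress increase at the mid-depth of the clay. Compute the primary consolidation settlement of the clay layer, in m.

Mid-depth of clay below the footing base: z = 3.3 + 6/2 = 6.3 m.
Stress increase at mid-clay by the 2:1 spreading method:
Δσ = qB/(B+z) = 188×2.3/(2.3+6.3) = 50.279 kPa
Final effective stress: σ'_f = σ'_0 + Δσ = 117 + 50.279 = 167.28 kPa.
Normally consolidated clay, so the full stress increment lies on the virgin compression line:
S_c = C_c·H/(1+e₀)·log₁₀(σ'_f/σ'_0) = 0.29×6/(1+1.13)×log₁₀(167.28/117)
    = 0.8169 × 0.15526 = 0.1268 m

S_c ≈ 0.127 m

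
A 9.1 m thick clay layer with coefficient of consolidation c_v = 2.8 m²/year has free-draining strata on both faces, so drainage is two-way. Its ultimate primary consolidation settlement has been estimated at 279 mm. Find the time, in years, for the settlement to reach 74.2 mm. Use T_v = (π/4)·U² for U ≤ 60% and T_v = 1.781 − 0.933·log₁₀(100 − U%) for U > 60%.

Drainage path length: H_d = H/2 = 4.55 m (double drainage).
U = S(t)/S_ult = 74.2/279 = 0.2659.
U ≤ 60%: T_v = (π/4)·U² = (π/4)×0.26595² = 0.055551.
t = T_v·H_d²/c_v = 0.055551×4.55²/2.8 = 0.4107 years.

t ≈ 0.411 years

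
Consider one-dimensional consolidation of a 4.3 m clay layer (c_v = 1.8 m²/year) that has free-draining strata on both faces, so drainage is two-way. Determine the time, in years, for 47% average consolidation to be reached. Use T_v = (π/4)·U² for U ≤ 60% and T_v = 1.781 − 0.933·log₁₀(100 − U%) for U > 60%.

t ≈ 0.446 years

Drainage path length: H_d = H/2 = 2.15 m (double drainage).
U ≤ 60%: T_v = (π/4)·U² = (π/4)×0.47² = 0.17349.
t = T_v·H_d²/c_v = 0.17349×2.15²/1.8 = 0.4455 years.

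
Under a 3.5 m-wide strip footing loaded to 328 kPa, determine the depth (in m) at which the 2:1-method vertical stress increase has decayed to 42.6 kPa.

2:1 spreading — at depth z the loaded area has grown by z in each plan dimension:
qB/(B+z) = Δσ_z ⇒ z = qB/Δσ_z − B = 328×3.5/42.6 − 3.5 = 23.45 m

z ≈ 23.4 m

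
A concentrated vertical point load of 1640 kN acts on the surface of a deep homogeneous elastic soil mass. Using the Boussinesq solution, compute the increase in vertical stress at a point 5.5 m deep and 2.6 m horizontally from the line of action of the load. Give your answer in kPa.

Δσ_z ≈ 15.6 kPa

Boussinesq vertical stress below a point load on an elastic half-space:
Δσ_z = 3P/(2πz²) · [1 + (r/z)²]^(−5/2)
r/z = 2.6/5.5 = 0.47273; [1+(r/z)²]^(−5/2) = 0.60397.
Δσ_z = 3×1640/(2π×5.5²) × 0.60397 = 25.886 × 0.60397 = 15.63 kPa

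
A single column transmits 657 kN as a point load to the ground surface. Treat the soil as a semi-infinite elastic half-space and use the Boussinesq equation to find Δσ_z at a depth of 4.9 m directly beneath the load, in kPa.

Δσ_z ≈ 13.1 kPa

Boussinesq vertical stress below a point load on an elastic half-space:
Δσ_z = 3P/(2πz²) · [1 + (r/z)²]^(−5/2)
r/z = 0/4.9 = 0; [1+(r/z)²]^(−5/2) = 1.
Δσ_z = 3×657/(2π×4.9²) × 1 = 13.065 × 1 = 13.06 kPa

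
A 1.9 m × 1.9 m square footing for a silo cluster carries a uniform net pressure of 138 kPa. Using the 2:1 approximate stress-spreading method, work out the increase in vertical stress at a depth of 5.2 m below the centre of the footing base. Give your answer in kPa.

Δσ_z ≈ 9.88 kPa

By the 2:1 method the load spreads at 1 horizontal : 2 vertical, so at depth z the loaded area has grown by z in each plan dimension:
Δσ = qBL/((B+z)(L+z)) = 138×1.9×1.9/((1.9+5.2)(1.9+5.2)) = 9.8826 kPa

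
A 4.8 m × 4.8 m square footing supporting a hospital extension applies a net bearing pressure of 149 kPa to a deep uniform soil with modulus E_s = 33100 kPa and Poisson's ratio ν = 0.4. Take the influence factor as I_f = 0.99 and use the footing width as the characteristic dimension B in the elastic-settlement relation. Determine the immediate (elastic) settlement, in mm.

Immediate (elastic) settlement: S_e = q·B·(1−ν²)/E_s · I_f.
S_e = 149 × 4.8 × (1 − 0.4²) / 33100 × 0.99
    = 149 × 4.8 × 0.84 / 33100 × 0.99
    = 0.01797 m = 17.97 mm

S_e ≈ 18 mm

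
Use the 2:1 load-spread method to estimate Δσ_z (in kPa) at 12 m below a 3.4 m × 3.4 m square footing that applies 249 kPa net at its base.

Δσ_z ≈ 12.1 kPa

By the 2:1 method the load spreads at 1 horizontal : 2 vertical, so at depth z the loaded area has grown by z in each plan dimension:
Δσ = qBL/((B+z)(L+z)) = 249×3.4×3.4/((3.4+12)(3.4+12)) = 12.137 kPa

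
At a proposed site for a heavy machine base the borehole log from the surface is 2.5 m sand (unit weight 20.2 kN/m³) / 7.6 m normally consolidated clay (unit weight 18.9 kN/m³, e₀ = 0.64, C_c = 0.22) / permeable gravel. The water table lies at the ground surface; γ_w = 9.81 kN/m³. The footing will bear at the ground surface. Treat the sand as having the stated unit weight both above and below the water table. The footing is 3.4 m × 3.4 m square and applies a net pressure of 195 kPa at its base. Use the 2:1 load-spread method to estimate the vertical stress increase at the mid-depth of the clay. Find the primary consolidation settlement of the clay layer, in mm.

S_c ≈ 148 mm

Mid-depth of clay below the ground surface: z = 2.5 + 7.6/2 = 6.3 m.
Total vertical stress at mid-clay: σ_v = 20.2×2.5 + 18.9×3.8 = 122.32 kPa.
Pore pressure: u = 9.81×(6.3 − 0) = 61.803 kPa.
Initial effective stress: σ'_0 = σ_v − u = 122.32 − 61.803 = 60.517 kPa.
Stress increase at mid-clay by the 2:1 spreading method:
Δσ = qBL/((B+z)(L+z)) = 195×3.4×3.4/((3.4+6.3)(3.4+6.3)) = 23.958 kPa
Final effective stress: σ'_f = σ'_0 + Δσ = 60.517 + 23.958 = 84.475 kPa.
Normally consolidated clay, so the full stress increment lies on the virgin compression line:
S_c = C_c·H/(1+e₀)·log₁₀(σ'_f/σ'_0) = 0.22×7.6/(1+0.64)×log₁₀(84.475/60.517)
    = 1.0195 × 0.14485 = 0.1477 m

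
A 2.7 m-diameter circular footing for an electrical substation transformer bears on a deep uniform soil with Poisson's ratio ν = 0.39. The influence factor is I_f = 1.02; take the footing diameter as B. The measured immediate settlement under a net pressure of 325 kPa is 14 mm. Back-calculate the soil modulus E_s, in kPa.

E_s ≈ 54200 kPa

S_e = q·B·(1−ν²)/E_s · I_f  ⇒  E_s = q·B·(1−ν²)·I_f / S_e.
E_s = 325 × 2.7 × 0.8479 × 1.02 / 0.014 = 54210 kPa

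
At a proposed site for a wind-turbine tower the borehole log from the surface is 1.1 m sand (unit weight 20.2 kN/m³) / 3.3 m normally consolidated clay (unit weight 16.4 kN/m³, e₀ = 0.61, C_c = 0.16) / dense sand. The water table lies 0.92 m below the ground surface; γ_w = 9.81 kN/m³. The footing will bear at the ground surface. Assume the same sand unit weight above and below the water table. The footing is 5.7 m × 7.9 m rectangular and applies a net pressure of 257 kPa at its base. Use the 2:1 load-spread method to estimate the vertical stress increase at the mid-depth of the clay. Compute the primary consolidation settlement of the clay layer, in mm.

Mid-depth of clay below the ground surface: z = 1.1 + 3.3/2 = 2.75 m.
Total vertical stress at mid-clay: σ_v = 20.2×1.1 + 16.4×1.65 = 49.28 kPa.
Pore pressure: u = 9.81×(2.75 − 0.92) = 17.952 kPa.
Initial effective stress: σ'_0 = σ_v − u = 49.28 − 17.952 = 31.328 kPa.
Stress increase at mid-clay by the 2:1 spreading method:
Δσ = qBL/((B+z)(L+z)) = 257×5.7×7.9/((5.7+2.75)(7.9+2.75)) = 128.6 kPa
Final effective stress: σ'_f = σ'_0 + Δσ = 31.328 + 128.6 = 159.93 kPa.
Normally consolidated clay, so the full stress increment lies on the virgin compression line:
S_c = C_c·H/(1+e₀)·log₁₀(σ'_f/σ'_0) = 0.16×3.3/(1+0.61)×log₁₀(159.93/31.328)
    = 0.32795 × 0.708 = 0.2322 m

S_c ≈ 232 mm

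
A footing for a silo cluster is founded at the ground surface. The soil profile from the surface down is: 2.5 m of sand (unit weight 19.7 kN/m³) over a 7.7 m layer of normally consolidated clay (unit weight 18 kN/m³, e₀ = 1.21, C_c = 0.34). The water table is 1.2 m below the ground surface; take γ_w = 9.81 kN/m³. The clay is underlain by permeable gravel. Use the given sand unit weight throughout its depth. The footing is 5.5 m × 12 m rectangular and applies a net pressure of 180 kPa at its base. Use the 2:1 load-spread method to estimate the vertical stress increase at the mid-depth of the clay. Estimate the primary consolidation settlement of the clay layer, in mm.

S_c ≈ 303 mm

Mid-depth of clay below the ground surface: z = 2.5 + 7.7/2 = 6.35 m.
Total vertical stress at mid-clay: σ_v = 19.7×2.5 + 18×3.85 = 118.55 kPa.
Pore pressure: u = 9.81×(6.35 − 1.2) = 50.522 kPa.
Initial effective stress: σ'_0 = σ_v − u = 118.55 − 50.522 = 68.028 kPa.
Stress increase at mid-clay by the 2:1 spreading method:
Δσ = qBL/((B+z)(L+z)) = 180×5.5×12/((5.5+6.35)(12+6.35)) = 54.634 kPa
Final effective stress: σ'_f = σ'_0 + Δσ = 68.028 + 54.634 = 122.66 kPa.
Normally consolidated clay, so the full stress increment lies on the virgin compression line:
S_c = C_c·H/(1+e₀)·log₁₀(σ'_f/σ'_0) = 0.34×7.7/(1+1.21)×log₁₀(122.66/68.028)
    = 1.1846 × 0.25602 = 0.3033 m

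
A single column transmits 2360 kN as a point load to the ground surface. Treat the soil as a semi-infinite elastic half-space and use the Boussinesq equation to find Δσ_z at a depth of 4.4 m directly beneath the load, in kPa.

Boussinesq vertical stress below a point load on an elastic half-space:
Δσ_z = 3P/(2πz²) · [1 + (r/z)²]^(−5/2)
r/z = 0/4.4 = 0; [1+(r/z)²]^(−5/2) = 1.
Δσ_z = 3×2360/(2π×4.4²) × 1 = 58.203 × 1 = 58.2 kPa

Δσ_z ≈ 58.2 kPa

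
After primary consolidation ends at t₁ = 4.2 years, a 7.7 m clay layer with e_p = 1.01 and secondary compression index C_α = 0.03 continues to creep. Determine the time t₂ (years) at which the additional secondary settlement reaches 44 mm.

S_s = C_α·H/(1+e_p)·log₁₀(t₂/t₁) ⇒ log₁₀(t₂/t₁) = S_s·(1+e_p)/(C_α·H).
log₁₀(t₂/t₁) = 0.044 × (1+1.01) / (0.03×7.7) = 0.3829
t₂ = t₁ × 10^0.3829 = 4.2 × 2.415 = 10.14 years

t₂ ≈ 10.1 years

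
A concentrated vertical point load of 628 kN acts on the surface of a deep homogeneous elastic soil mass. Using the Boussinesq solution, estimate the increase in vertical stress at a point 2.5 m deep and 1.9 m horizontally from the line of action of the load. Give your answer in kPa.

Boussinesq vertical stress below a point load on an elastic half-space:
Δσ_z = 3P/(2πz²) · [1 + (r/z)²]^(−5/2)
r/z = 1.9/2.5 = 0.76; [1+(r/z)²]^(−5/2) = 0.3199.
Δσ_z = 3×628/(2π×2.5²) × 0.3199 = 47.976 × 0.3199 = 15.35 kPa

Δσ_z ≈ 15.3 kPa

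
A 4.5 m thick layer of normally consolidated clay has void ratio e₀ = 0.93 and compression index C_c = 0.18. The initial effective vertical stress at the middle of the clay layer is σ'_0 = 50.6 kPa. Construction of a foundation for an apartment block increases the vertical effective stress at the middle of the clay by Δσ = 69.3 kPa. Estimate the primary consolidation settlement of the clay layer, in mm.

S_c ≈ 157 mm

Final effective stress: σ'_f = σ'_0 + Δσ = 50.6 + 69.3 = 119.9 kPa.
Normally consolidated clay, so the full stress increment lies on the virgin compression line:
S_c = C_c·H/(1+e₀)·log₁₀(σ'_f/σ'_0) = 0.18×4.5/(1+0.93)×log₁₀(119.9/50.6)
    = 0.41969 × 0.37467 = 0.1572 m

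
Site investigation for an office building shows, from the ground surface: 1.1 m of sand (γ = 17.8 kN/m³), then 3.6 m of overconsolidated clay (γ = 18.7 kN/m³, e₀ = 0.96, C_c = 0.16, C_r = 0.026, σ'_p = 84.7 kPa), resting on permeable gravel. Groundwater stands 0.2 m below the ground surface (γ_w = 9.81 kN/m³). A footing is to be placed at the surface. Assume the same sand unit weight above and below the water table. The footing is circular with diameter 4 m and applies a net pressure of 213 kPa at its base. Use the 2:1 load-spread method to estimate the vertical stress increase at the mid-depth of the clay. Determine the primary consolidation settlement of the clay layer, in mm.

S_c ≈ 43 mm

Mid-depth of clay below the ground surface: z = 1.1 + 3.6/2 = 2.9 m.
Total vertical stress at mid-clay: σ_v = 17.8×1.1 + 18.7×1.8 = 53.24 kPa.
Pore pressure: u = 9.81×(2.9 − 0.2) = 26.487 kPa.
Initial effective stress: σ'_0 = σ_v − u = 53.24 − 26.487 = 26.753 kPa.
Stress increase at mid-clay by the 2:1 spreading method:
Δσ ≈ qD²/(D+z)² = 213×4²/(4+2.9)² = 71.582 kPa
Final effective stress: σ'_f = 26.753 + 71.582 = 98.335 kPa.
σ'_f = 98.335 > σ'_p = 84.7 kPa, so the stress path crosses the preconsolidation pressure — recompression up to σ'_p, then virgin compression beyond:
S_c = H/(1+e₀)·[C_r·log₁₀(σ'_p/σ'_0) + C_c·log₁₀(σ'_f/σ'_p)]
    = 3.6/1.96 × [0.026×log₁₀(84.7/26.753) + 0.16×log₁₀(98.335/84.7)]
    = 1.8367 × [0.013013 + 0.010372] = 0.04295 m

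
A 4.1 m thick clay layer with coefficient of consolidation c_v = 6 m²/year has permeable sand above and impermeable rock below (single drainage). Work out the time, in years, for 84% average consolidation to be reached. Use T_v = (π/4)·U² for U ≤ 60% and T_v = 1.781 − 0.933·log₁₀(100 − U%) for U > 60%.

Drainage path length: H_d = H = 4.1 m (single drainage).
U > 60%: T_v = 1.781 − 0.933·log₁₀(100 − 84) = 0.65756.
t = T_v·H_d²/c_v = 0.65756×4.1²/6 = 1.842 years.

t ≈ 1.84 years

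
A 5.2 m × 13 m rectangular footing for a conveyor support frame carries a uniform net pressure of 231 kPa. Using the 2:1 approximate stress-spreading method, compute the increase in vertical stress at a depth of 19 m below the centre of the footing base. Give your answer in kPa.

Δσ_z ≈ 20.2 kPa

By the 2:1 method the load spreads at 1 horizontal : 2 vertical, so at depth z the loaded area has grown by z in each plan dimension:
Δσ = qBL/((B+z)(L+z)) = 231×5.2×13/((5.2+19)(13+19)) = 20.165 kPa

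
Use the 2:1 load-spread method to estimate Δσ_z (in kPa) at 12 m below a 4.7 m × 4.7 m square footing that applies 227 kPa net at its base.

Δσ_z ≈ 18 kPa

By the 2:1 method the load spreads at 1 horizontal : 2 vertical, so at depth z the loaded area has grown by z in each plan dimension:
Δσ = qBL/((B+z)(L+z)) = 227×4.7×4.7/((4.7+12)(4.7+12)) = 17.98 kPa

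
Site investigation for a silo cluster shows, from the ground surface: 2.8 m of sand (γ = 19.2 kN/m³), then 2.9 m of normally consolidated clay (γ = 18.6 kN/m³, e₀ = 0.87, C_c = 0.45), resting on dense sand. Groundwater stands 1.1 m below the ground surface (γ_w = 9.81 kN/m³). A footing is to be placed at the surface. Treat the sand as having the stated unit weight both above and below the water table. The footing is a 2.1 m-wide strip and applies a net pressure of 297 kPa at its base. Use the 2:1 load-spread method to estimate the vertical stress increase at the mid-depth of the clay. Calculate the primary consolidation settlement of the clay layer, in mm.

Mid-depth of clay below the ground surface: z = 2.8 + 2.9/2 = 4.25 m.
Total vertical stress at mid-clay: σ_v = 19.2×2.8 + 18.6×1.45 = 80.73 kPa.
Pore pressure: u = 9.81×(4.25 − 1.1) = 30.902 kPa.
Initial effective stress: σ'_0 = σ_v − u = 80.73 − 30.902 = 49.828 kPa.
Stress increase at mid-clay by the 2:1 spreading method:
Δσ = qB/(B+z) = 297×2.1/(2.1+4.25) = 98.22 kPa
Final effective stress: σ'_f = σ'_0 + Δσ = 49.828 + 98.22 = 148.05 kPa.
Normally consolidated clay, so the full stress increment lies on the virgin compression line:
S_c = C_c·H/(1+e₀)·log₁₀(σ'_f/σ'_0) = 0.45×2.9/(1+0.87)×log₁₀(148.05/49.828)
    = 0.69786 × 0.47293 = 0.33 m

S_c ≈ 330 mm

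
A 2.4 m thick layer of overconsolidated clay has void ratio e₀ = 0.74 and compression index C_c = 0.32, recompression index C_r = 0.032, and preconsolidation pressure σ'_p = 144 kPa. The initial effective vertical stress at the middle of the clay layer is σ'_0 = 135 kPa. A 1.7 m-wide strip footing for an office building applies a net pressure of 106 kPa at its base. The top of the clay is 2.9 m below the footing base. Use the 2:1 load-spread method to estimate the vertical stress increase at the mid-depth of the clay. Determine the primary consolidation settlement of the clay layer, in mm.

S_c ≈ 28.6 mm

Mid-depth of clay below the footing base: z = 2.9 + 2.4/2 = 4.1 m.
Stress increase at mid-clay by the 2:1 spreading method:
Δσ = qB/(B+z) = 106×1.7/(1.7+4.1) = 31.069 kPa
Final effective stress: σ'_f = 135 + 31.069 = 166.07 kPa.
σ'_f = 166.07 > σ'_p = 144 kPa, so the stress path crosses the preconsolidation pressure — recompression up to σ'_p, then virgin compression beyond:
S_c = H/(1+e₀)·[C_r·log₁₀(σ'_p/σ'_0) + C_c·log₁₀(σ'_f/σ'_p)]
    = 2.4/1.74 × [0.032×log₁₀(144/135) + 0.32×log₁₀(166.07/144)]
    = 1.3793 × [0.00089692 + 0.019817] = 0.02857 m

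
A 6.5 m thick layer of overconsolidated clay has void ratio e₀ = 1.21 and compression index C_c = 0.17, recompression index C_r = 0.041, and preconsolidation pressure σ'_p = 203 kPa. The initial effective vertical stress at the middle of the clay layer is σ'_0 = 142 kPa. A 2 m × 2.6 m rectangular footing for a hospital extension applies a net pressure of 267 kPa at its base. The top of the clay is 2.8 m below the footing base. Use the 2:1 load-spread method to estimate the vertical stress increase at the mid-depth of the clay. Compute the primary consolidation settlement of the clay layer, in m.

S_c ≈ 0.00688 m

Mid-depth of clay below the footing base: z = 2.8 + 6.5/2 = 6.05 m.
Stress increase at mid-clay by the 2:1 spreading method:
Δσ = qBL/((B+z)(L+z)) = 267×2×2.6/((2+6.05)(2.6+6.05)) = 19.939 kPa
Final effective stress: σ'_f = 142 + 19.939 = 161.94 kPa.
σ'_f = 161.94 ≤ σ'_p = 203 kPa, so the clay remains overconsolidated and only the recompression index applies:
S_c = C_r·H/(1+e₀)·log₁₀(σ'_f/σ'_0) = 0.041×6.5/2.21×log₁₀(161.94/142)
    = 0.12059 × 0.057066 = 0.006882 m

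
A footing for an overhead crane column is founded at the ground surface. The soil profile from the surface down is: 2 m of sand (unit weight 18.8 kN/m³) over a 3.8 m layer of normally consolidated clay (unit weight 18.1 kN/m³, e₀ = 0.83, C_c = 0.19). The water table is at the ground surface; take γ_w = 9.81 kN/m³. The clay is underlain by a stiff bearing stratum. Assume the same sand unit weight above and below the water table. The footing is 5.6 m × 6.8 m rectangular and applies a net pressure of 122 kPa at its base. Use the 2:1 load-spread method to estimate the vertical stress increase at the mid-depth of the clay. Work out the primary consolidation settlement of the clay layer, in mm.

Mid-depth of clay below the ground surface: z = 2 + 3.8/2 = 3.9 m.
Total vertical stress at mid-clay: σ_v = 18.8×2 + 18.1×1.9 = 71.99 kPa.
Pore pressure: u = 9.81×(3.9 − 0) = 38.259 kPa.
Initial effective stress: σ'_0 = σ_v − u = 71.99 − 38.259 = 33.731 kPa.
Stress increase at mid-clay by the 2:1 spreading method:
Δσ = qBL/((B+z)(L+z)) = 122×5.6×6.8/((5.6+3.9)(6.8+3.9)) = 45.703 kPa
Final effective stress: σ'_f = σ'_0 + Δσ = 33.731 + 45.703 = 79.434 kPa.
Normally consolidated clay, so the full stress increment lies on the virgin compression line:
S_c = C_c·H/(1+e₀)·log₁₀(σ'_f/σ'_0) = 0.19×3.8/(1+0.83)×log₁₀(79.434/33.731)
    = 0.39454 × 0.37198 = 0.1468 m

S_c ≈ 147 mm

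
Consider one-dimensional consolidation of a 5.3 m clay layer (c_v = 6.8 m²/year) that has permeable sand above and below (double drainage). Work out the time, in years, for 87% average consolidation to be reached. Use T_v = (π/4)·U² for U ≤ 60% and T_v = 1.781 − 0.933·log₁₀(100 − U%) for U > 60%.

Drainage path length: H_d = H/2 = 2.65 m (double drainage).
U > 60%: T_v = 1.781 − 0.933·log₁₀(100 − 87) = 0.74169.
t = T_v·H_d²/c_v = 0.74169×2.65²/6.8 = 0.766 years.

t ≈ 0.766 years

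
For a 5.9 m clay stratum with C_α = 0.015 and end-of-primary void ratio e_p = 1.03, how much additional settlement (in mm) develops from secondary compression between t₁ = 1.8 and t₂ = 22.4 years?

Secondary compression: S_s = C_α·H/(1+e_p)·log₁₀(t₂/t₁)
S_s = 0.015×5.9/(1+1.03)×log₁₀(22.4/1.8)
    = 0.0436 × 1.095 = 0.04774 m

S_s ≈ 47.7 mm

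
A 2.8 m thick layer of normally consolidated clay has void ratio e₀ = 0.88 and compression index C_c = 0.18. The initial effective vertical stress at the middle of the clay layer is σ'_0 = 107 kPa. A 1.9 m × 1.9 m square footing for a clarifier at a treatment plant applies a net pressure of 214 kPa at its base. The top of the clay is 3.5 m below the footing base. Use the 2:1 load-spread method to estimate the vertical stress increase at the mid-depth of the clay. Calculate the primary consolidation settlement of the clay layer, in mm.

S_c ≈ 16.9 mm

Mid-depth of clay below the footing base: z = 3.5 + 2.8/2 = 4.9 m.
Stress increase at mid-clay by the 2:1 spreading method:
Δσ = qBL/((B+z)(L+z)) = 214×1.9×1.9/((1.9+4.9)(1.9+4.9)) = 16.707 kPa
Final effective stress: σ'_f = σ'_0 + Δσ = 107 + 16.707 = 123.71 kPa.
Normally consolidated clay, so the full stress increment lies on the virgin compression line:
S_c = C_c·H/(1+e₀)·log₁₀(σ'_f/σ'_0) = 0.18×2.8/(1+0.88)×log₁₀(123.71/107)
    = 0.26809 × 0.063021 = 0.0169 m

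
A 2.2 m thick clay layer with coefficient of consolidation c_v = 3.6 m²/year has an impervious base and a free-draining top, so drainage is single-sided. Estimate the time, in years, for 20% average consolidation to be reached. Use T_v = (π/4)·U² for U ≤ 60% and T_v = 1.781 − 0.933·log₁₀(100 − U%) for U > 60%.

t ≈ 0.0422 years

Drainage path length: H_d = H = 2.2 m (single drainage).
U ≤ 60%: T_v = (π/4)·U² = (π/4)×0.2² = 0.031416.
t = T_v·H_d²/c_v = 0.031416×2.2²/3.6 = 0.04224 years.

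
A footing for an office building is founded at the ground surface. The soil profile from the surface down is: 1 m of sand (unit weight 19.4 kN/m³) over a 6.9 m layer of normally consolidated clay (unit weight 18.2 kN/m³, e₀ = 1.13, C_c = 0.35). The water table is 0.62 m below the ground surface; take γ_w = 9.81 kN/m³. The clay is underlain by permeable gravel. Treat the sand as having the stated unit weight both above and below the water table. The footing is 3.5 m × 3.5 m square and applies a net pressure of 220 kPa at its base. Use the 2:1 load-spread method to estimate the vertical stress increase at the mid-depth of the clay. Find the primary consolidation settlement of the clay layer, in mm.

S_c ≈ 330 mm

Mid-depth of clay below the ground surface: z = 1 + 6.9/2 = 4.45 m.
Total vertical stress at mid-clay: σ_v = 19.4×1 + 18.2×3.45 = 82.19 kPa.
Pore pressure: u = 9.81×(4.45 − 0.62) = 37.572 kPa.
Initial effective stress: σ'_0 = σ_v − u = 82.19 − 37.572 = 44.618 kPa.
Stress increase at mid-clay by the 2:1 spreading method:
Δσ = qBL/((B+z)(L+z)) = 220×3.5×3.5/((3.5+4.45)(3.5+4.45)) = 42.641 kPa
Final effective stress: σ'_f = σ'_0 + Δσ = 44.618 + 42.641 = 87.259 kPa.
Normally consolidated clay, so the full stress increment lies on the virgin compression line:
S_c = C_c·H/(1+e₀)·log₁₀(σ'_f/σ'_0) = 0.35×6.9/(1+1.13)×log₁₀(87.259/44.618)
    = 1.1338 × 0.2913 = 0.3303 m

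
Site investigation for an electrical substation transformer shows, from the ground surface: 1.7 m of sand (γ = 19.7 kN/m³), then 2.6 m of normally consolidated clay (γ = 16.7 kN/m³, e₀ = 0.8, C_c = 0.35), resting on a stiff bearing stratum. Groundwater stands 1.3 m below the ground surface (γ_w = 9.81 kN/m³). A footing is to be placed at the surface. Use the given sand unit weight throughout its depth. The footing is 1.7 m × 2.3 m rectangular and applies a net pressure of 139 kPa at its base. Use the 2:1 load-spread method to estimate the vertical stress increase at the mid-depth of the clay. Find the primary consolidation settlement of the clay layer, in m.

Mid-depth of clay below the ground surface: z = 1.7 + 2.6/2 = 3 m.
Total vertical stress at mid-clay: σ_v = 19.7×1.7 + 16.7×1.3 = 55.2 kPa.
Pore pressure: u = 9.81×(3 − 1.3) = 16.677 kPa.
Initial effective stress: σ'_0 = σ_v − u = 55.2 − 16.677 = 38.523 kPa.
Stress increase at mid-clay by the 2:1 spreading method:
Δσ = qBL/((B+z)(L+z)) = 139×1.7×2.3/((1.7+3)(2.3+3)) = 21.818 kPa
Final effective stress: σ'_f = σ'_0 + Δσ = 38.523 + 21.818 = 60.341 kPa.
Normally consolidated clay, so the full stress increment lies on the virgin compression line:
S_c = C_c·H/(1+e₀)·log₁₀(σ'_f/σ'_0) = 0.35×2.6/(1+0.8)×log₁₀(60.341/38.523)
    = 0.50556 × 0.19489 = 0.09853 m

S_c ≈ 0.0985 m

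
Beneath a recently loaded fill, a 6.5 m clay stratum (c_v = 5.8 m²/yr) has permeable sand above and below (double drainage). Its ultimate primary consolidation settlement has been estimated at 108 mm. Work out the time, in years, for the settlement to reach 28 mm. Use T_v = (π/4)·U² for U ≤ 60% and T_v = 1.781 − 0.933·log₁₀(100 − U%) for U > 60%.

Drainage path length: H_d = H/2 = 3.25 m (double drainage).
U = S(t)/S_ult = 28/108 = 0.2593.
U ≤ 60%: T_v = (π/4)·U² = (π/4)×0.25926² = 0.052791.
t = T_v·H_d²/c_v = 0.052791×3.25²/5.8 = 0.09614 years.

t ≈ 0.0961 years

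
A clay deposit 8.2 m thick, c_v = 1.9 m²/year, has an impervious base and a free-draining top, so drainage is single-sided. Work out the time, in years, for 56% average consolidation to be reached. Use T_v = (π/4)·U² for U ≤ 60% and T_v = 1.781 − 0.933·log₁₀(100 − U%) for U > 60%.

Drainage path length: H_d = H = 8.2 m (single drainage).
U ≤ 60%: T_v = (π/4)·U² = (π/4)×0.56² = 0.2463.
t = T_v·H_d²/c_v = 0.2463×8.2²/1.9 = 8.716 years.

t ≈ 8.72 years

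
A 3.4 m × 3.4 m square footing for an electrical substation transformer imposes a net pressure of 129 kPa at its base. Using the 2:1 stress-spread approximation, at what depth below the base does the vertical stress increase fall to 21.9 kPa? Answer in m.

2:1 spreading — at depth z the loaded area has grown by z in each plan dimension:
qB²/(B+z)² = Δσ_z ⇒ z = B(√(q/Δσ_z) − 1) = 3.4×(√(129/21.9) − 1) = 4.852 m

z ≈ 4.85 m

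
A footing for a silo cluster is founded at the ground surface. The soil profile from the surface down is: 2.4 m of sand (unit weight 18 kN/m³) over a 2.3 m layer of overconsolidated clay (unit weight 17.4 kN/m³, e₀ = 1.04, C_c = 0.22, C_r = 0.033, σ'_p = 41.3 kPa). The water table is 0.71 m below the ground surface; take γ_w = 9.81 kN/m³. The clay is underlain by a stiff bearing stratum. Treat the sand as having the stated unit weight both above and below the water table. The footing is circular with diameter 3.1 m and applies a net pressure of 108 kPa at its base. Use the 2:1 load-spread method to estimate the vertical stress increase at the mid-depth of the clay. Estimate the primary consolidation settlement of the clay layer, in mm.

Mid-depth of clay below the ground surface: z = 2.4 + 2.3/2 = 3.55 m.
Total vertical stress at mid-clay: σ_v = 18×2.4 + 17.4×1.15 = 63.21 kPa.
Pore pressure: u = 9.81×(3.55 − 0.71) = 27.86 kPa.
Initial effective stress: σ'_0 = σ_v − u = 63.21 − 27.86 = 35.35 kPa.
Stress increase at mid-clay by the 2:1 spreading method:
Δσ ≈ qD²/(D+z)² = 108×3.1²/(3.1+3.55)² = 23.47 kPa
Final effective stress: σ'_f = 35.35 + 23.47 = 58.82 kPa.
σ'_f = 58.82 > σ'_p = 41.3 kPa, so the stress path crosses the preconsolidation pressure — recompression up to σ'_p, then virgin compression beyond:
S_c = H/(1+e₀)·[C_r·log₁₀(σ'_p/σ'_0) + C_c·log₁₀(σ'_f/σ'_p)]
    = 2.3/2.04 × [0.033×log₁₀(41.3/35.35) + 0.22×log₁₀(58.82/41.3)]
    = 1.1275 × [0.0022295 + 0.033786] = 0.04061 m

S_c ≈ 40.6 mm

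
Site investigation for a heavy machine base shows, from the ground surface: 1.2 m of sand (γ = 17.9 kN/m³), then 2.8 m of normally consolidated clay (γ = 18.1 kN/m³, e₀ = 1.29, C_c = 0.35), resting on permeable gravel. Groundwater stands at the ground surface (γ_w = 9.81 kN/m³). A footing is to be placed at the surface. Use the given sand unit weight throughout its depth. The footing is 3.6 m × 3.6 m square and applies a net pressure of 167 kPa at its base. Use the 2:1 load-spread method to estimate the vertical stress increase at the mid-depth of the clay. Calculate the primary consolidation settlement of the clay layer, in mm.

S_c ≈ 240 mm

Mid-depth of clay below the ground surface: z = 1.2 + 2.8/2 = 2.6 m.
Total vertical stress at mid-clay: σ_v = 17.9×1.2 + 18.1×1.4 = 46.82 kPa.
Pore pressure: u = 9.81×(2.6 − 0) = 25.506 kPa.
Initial effective stress: σ'_0 = σ_v − u = 46.82 − 25.506 = 21.314 kPa.
Stress increase at mid-clay by the 2:1 spreading method:
Δσ = qBL/((B+z)(L+z)) = 167×3.6×3.6/((3.6+2.6)(3.6+2.6)) = 56.304 kPa
Final effective stress: σ'_f = σ'_0 + Δσ = 21.314 + 56.304 = 77.618 kPa.
Normally consolidated clay, so the full stress increment lies on the virgin compression line:
S_c = C_c·H/(1+e₀)·log₁₀(σ'_f/σ'_0) = 0.35×2.8/(1+1.29)×log₁₀(77.618/21.314)
    = 0.42795 × 0.5613 = 0.2402 m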